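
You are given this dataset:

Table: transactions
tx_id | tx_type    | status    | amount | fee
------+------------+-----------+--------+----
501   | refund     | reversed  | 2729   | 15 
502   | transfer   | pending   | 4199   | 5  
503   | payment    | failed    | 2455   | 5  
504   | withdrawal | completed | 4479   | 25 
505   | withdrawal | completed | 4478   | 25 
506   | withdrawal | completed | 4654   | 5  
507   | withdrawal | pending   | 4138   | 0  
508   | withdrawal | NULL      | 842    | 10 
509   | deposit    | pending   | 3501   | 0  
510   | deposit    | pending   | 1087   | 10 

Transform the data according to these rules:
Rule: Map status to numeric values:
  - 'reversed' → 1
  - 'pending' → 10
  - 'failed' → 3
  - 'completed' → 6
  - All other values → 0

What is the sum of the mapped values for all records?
62

Step 1: Apply mapping to each record
Step 2: Count by status:
  'reversed': 1 records × 1 = 1
  'pending': 4 records × 10 = 40
  'failed': 1 records × 3 = 3
  'completed': 3 records × 6 = 18
Step 3: Sum all mapped values = 62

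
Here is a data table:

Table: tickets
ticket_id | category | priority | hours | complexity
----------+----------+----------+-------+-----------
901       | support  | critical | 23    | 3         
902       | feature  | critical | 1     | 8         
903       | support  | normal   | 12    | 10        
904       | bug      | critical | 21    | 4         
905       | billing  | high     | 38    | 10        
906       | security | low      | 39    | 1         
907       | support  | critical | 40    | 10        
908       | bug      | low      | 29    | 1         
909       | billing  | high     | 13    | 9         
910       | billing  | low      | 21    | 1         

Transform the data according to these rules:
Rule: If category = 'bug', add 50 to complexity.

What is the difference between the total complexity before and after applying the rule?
100

Step 1: Original sum of complexity = 57
Step 2: 2 records have category = 'bug'
Step 3: Each affected record changes by 50
Step 4: Total change = 2 × 50 = 100
Step 5: New sum = 57 + 100 = 157
Step 6: Difference = |157 - 57| = 100
        (Sum increased by 100)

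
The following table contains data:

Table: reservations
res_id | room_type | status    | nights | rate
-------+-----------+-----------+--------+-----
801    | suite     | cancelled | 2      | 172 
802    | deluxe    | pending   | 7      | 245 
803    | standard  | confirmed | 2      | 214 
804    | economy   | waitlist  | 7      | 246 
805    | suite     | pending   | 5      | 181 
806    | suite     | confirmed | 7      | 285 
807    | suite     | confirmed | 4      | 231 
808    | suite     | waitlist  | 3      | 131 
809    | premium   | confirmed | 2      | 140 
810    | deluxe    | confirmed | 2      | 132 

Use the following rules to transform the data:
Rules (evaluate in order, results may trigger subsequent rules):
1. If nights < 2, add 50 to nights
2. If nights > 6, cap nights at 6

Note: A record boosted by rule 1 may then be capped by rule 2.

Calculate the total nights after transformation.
38

Step 1: Apply rule 1 to records with nights < 2
  - 0 records get bonus of 50
  - Of these, 0 records then exceed 6 and get capped
Step 2: Apply rule 2 to records with nights > 6
  - 3 records (original) are capped
Step 3: Calculate final sum = 38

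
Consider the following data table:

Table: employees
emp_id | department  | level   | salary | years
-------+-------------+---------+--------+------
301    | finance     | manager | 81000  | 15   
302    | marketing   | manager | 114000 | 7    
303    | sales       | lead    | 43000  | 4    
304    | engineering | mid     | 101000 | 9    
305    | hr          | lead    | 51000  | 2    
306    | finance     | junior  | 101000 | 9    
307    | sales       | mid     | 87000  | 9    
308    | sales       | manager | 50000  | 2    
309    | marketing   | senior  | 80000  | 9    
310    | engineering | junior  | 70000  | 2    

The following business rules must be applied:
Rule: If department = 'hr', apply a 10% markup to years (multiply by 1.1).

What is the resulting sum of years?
68.2

Step 1: Records with department = 'hr' have total years = 2
Step 2: Apply multiplier: 2 × 1.1 = 2.2
Step 3: Other records total: 66
Step 4: Final sum = 2.2 + 66 = 68.2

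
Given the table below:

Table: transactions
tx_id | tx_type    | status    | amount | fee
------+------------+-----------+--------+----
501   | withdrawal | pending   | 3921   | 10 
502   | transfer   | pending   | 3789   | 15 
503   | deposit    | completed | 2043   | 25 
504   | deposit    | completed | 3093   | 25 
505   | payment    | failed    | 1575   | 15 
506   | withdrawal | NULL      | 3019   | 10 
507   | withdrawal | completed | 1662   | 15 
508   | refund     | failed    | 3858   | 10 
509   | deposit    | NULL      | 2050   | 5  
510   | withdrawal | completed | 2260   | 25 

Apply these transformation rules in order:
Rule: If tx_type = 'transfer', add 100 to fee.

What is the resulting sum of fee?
255

Step 1: Count records where tx_type = 'transfer': 1
Step 2: Total bonus added: 1 × 100 = 100
Step 3: Original sum of fee: 155
Step 4: Final sum = 155 + 100 = 255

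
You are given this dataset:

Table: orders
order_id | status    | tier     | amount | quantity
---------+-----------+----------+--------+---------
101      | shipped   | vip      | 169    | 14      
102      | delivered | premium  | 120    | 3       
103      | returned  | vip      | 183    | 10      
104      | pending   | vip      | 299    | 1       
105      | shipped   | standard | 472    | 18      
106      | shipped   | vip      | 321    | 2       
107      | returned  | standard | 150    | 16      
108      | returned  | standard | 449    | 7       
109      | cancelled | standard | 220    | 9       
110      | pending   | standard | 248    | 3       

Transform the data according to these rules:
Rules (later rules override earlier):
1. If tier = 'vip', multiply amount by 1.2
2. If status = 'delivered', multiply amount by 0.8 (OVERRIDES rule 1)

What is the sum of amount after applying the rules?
2801.4

Step 1: Rule 2 takes priority for records with status = 'delivered'
  - 1 records: 120 × 0.8 = 96.0
Step 2: Rule 1 applies to remaining records with tier = 'vip'
  - 4 records: 972 × 1.2 = 1166.4
Step 3: Other records unchanged: 1539
Step 4: Final sum = 96.0 + 1166.4 + 1539 = 2801.4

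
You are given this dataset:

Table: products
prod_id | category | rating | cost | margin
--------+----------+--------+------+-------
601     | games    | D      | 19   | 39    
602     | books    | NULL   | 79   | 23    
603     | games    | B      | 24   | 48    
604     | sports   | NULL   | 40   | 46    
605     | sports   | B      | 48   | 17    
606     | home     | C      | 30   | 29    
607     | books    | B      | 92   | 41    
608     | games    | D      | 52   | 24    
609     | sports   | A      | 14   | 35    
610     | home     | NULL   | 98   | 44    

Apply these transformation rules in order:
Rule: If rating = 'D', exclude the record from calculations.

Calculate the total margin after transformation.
283

Step 1: Identify records where rating = 'D'
Step 2: The excluded records sum to 63
Step 3: Original total margin = 346
Step 4: Remaining total = 346 - 63 = 283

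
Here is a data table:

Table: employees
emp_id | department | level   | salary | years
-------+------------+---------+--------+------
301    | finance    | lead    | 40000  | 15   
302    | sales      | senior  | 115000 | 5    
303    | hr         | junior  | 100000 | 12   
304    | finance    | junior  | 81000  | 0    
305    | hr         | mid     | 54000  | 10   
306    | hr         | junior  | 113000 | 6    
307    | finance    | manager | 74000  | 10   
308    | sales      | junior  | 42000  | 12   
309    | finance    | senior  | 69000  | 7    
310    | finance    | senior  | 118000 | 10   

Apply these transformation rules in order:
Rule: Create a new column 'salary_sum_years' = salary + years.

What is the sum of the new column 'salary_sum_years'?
806087

Step 1: For each record, compute salary + years
Example calculations:
  40000 + 15 = 40015
  115000 + 5 = 115005
  100000 + 12 = 100012
  ...
Step 2: Sum all derived values
Step 3: Total = 806087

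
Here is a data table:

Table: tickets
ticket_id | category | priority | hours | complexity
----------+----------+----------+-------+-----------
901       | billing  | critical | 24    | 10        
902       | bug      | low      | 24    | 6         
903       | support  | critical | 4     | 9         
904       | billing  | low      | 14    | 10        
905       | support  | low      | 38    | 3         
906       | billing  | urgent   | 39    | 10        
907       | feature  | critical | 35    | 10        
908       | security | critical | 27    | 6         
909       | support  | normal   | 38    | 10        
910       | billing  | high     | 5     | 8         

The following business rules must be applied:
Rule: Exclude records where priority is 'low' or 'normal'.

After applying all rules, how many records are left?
6

Step 1: Count records to exclude
  - 3 (low) + 1 (normal) = 4 records
Step 2: Total records: 10
Step 3: Remaining = 10 - 4 = 6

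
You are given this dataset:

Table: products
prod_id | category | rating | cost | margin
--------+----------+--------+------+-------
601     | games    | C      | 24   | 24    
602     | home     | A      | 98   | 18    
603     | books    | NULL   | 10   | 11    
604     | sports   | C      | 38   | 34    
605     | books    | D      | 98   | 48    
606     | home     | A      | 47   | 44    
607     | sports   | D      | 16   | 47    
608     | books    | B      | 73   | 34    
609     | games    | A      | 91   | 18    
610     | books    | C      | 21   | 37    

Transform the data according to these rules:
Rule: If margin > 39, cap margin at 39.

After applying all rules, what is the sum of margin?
293

Step 1: 3 records have margin > 39
Step 2: These records originally summed to 139
Step 3: After capping: 3 × 39 = 117
Step 4: Unaffected records sum: 176
Step 5: Final sum = 117 + 176 = 293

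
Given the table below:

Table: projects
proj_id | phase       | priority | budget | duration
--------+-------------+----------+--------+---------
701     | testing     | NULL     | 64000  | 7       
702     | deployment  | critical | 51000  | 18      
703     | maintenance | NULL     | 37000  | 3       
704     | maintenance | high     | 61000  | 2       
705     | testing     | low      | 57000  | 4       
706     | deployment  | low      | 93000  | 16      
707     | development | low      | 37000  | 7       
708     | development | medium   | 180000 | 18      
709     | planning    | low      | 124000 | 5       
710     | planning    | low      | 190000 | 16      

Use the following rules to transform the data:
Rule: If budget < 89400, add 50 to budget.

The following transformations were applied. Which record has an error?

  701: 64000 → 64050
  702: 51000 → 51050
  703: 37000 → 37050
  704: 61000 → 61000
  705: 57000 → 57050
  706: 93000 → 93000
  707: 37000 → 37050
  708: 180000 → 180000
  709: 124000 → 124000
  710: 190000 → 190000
Record 704 has an error. The correct transformed value should be 61050, not 61000.

Step 1: Check each record against the rule
Step 2: Record 704 has budget = 61000
Step 3: Since 61000 < 89400, the bonus should have been applied
Step 4: Correct value = 61050, but claimed value = 61000
Conclusion: Record 704 has the error.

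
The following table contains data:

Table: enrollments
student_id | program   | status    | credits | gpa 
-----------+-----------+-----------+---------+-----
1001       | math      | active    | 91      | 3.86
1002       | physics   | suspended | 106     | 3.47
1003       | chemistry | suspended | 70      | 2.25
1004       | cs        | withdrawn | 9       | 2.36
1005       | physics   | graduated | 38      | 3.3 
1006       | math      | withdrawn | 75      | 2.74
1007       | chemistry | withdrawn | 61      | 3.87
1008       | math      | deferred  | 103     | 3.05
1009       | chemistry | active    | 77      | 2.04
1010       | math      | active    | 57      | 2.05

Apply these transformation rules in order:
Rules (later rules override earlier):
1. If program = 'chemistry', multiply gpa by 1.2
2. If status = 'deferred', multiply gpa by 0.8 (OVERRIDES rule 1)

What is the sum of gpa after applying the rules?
30.01

Step 1: Rule 2 takes priority for records with status = 'deferred'
  - 1 records: 3.05 × 0.8 = 2.44
Step 2: Rule 1 applies to remaining records with program = 'chemistry'
  - 3 records: 8.16 × 1.2 = 9.79
Step 3: Other records unchanged: 17.78
Step 4: Final sum = 2.44 + 9.79 + 17.78 = 30.01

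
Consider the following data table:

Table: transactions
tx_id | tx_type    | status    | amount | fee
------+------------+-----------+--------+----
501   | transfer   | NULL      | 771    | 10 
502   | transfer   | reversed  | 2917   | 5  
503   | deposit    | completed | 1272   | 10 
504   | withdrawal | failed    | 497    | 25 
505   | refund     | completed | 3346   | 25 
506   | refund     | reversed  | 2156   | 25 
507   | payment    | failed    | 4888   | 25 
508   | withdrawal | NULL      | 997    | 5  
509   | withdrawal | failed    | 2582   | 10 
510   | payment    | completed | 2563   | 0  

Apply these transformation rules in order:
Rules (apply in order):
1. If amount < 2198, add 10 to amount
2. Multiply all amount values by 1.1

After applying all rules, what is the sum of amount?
24242.9

Step 1: Apply Rule 1 - Add 10 to records with amount < 2198
  - 5 records affected: 5693 + (5 × 10) = 5743
  - Unaffected records: 16296
  - Sum after Rule 1: 22039
Step 2: Apply Rule 2 - Multiply all by 1.1
  - 22039 × 1.1 = 24242.9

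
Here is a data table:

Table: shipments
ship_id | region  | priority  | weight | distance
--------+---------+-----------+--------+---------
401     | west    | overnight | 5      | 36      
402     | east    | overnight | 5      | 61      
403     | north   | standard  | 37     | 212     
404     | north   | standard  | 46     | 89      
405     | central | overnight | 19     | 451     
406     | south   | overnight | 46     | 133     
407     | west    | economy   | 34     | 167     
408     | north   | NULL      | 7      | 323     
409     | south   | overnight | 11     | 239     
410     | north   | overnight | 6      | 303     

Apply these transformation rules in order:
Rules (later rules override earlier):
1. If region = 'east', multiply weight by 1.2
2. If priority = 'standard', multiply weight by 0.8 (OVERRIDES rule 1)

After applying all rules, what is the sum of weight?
200.4

Step 1: Rule 2 takes priority for records with priority = 'standard'
  - 2 records: 83 × 0.8 = 66.4
Step 2: Rule 1 applies to remaining records with region = 'east'
  - 1 records: 5 × 1.2 = 6.0
Step 3: Other records unchanged: 128
Step 4: Final sum = 66.4 + 6.0 + 128 = 200.4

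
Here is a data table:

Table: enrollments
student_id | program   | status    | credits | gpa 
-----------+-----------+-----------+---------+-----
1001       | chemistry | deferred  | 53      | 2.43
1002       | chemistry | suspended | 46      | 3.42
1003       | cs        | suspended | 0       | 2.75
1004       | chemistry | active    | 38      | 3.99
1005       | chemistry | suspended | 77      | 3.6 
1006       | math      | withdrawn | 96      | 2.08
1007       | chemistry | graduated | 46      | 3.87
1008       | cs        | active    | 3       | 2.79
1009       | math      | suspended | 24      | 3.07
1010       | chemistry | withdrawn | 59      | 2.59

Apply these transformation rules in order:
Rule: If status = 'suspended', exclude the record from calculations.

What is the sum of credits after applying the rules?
295

Step 1: Identify records where status = 'suspended'
Step 2: The excluded records sum to 147
Step 3: Original total credits = 442
Step 4: Remaining total = 442 - 147 = 295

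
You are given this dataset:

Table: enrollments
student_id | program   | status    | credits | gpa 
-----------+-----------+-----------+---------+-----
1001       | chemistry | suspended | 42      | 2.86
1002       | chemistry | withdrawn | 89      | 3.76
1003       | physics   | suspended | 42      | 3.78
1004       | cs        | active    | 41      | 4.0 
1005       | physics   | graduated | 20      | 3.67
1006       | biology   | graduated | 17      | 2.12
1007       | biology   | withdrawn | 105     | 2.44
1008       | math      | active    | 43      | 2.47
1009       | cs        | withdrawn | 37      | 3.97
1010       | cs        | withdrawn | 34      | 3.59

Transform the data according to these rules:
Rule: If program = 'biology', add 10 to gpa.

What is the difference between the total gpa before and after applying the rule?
20.0

Step 1: Original sum of gpa = 32.66
Step 2: 2 records have program = 'biology'
Step 3: Each affected record changes by 10
Step 4: Total change = 2 × 10 = 20
Step 5: New sum = 32.66 + 20 = 52.66
Step 6: Difference = |52.66 - 32.66| = 20.0
        (Sum increased by 20.0)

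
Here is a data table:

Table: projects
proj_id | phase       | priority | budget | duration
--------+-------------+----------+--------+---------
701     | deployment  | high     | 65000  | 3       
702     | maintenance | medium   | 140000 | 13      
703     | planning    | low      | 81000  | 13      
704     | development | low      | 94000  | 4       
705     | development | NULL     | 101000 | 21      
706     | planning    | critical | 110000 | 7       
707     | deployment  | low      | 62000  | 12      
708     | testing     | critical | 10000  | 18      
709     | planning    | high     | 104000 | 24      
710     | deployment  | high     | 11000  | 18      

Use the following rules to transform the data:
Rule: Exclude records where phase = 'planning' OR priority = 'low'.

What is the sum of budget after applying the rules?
327000

Step 1: Find records where phase = 'planning' OR priority = 'low'
Step 2: 5 records match, summing to 451000
Step 3: Original sum: 778000
Step 4: Remaining sum = 778000 - 451000 = 327000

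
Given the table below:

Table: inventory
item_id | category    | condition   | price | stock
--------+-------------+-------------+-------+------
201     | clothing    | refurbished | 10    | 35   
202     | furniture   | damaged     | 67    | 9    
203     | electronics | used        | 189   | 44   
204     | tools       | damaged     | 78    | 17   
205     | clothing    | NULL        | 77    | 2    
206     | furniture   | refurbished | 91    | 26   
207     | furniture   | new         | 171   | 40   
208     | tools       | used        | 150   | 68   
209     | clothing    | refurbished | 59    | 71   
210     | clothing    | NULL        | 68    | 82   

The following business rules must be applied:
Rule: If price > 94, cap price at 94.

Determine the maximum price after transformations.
94

Step 1: Original maximum price = 189
Step 2: Apply cap at 94
Step 3: 3 records had price > 94 and were capped
Step 4: Maximum after transformation = 94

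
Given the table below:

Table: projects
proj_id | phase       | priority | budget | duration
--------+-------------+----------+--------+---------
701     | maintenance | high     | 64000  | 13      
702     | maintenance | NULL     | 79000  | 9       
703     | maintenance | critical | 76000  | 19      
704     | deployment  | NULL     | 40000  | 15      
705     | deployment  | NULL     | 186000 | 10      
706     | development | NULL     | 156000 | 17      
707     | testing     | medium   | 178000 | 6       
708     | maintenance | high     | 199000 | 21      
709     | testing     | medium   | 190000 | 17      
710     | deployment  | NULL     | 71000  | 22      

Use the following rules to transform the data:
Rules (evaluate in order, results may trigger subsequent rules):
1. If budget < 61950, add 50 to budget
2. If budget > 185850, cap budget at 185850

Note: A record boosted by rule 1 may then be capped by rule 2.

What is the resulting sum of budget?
1221600

Step 1: Apply rule 1 to records with budget < 61950
  - 1 records get bonus of 50
  - Of these, 0 records then exceed 185850 and get capped
Step 2: Apply rule 2 to records with budget > 185850
  - 3 records (original) are capped
Step 3: Calculate final sum = 1221600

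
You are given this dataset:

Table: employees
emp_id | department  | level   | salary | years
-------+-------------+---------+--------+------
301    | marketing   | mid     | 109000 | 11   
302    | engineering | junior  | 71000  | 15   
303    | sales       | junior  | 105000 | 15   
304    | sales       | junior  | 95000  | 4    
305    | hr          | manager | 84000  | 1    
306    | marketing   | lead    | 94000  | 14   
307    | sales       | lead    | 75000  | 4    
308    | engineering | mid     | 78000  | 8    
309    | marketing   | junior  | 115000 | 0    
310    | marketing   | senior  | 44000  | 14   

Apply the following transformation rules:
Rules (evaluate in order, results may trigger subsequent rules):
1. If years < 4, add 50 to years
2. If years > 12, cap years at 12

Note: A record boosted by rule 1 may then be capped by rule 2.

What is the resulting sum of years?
99

Step 1: Apply rule 1 to records with years < 4
  - 2 records get bonus of 50
  - Of these, 2 records then exceed 12 and get capped
Step 2: Apply rule 2 to records with years > 12
  - 4 records (original) are capped
Step 3: Calculate final sum = 99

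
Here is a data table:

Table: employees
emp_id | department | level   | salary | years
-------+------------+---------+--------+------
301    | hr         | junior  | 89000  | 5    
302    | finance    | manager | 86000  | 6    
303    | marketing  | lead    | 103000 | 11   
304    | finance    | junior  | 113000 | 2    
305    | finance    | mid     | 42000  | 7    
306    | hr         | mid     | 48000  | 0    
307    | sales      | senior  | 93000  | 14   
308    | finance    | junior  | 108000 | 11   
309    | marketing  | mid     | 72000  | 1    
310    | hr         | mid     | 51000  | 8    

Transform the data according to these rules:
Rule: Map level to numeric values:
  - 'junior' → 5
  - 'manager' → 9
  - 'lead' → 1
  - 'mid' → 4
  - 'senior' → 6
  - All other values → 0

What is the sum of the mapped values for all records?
47

Step 1: Apply mapping to each record
Step 2: Count by status:
  'junior': 3 records × 5 = 15
  'manager': 1 records × 9 = 9
  'lead': 1 records × 1 = 1
  'mid': 4 records × 4 = 16
  'senior': 1 records × 6 = 6
Step 3: Sum all mapped values = 47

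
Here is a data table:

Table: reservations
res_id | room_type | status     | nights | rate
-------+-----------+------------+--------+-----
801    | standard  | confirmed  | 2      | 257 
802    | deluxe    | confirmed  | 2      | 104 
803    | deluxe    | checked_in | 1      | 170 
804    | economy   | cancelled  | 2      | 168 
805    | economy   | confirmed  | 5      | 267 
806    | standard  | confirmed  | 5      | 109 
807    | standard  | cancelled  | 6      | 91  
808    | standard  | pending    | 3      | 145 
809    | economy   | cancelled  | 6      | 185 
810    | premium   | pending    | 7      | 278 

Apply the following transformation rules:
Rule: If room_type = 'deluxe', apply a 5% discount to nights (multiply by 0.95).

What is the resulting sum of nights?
38.85

Step 1: Records with room_type = 'deluxe' have total nights = 3
Step 2: Apply multiplier: 3 × 0.95 = 2.85
Step 3: Other records total: 36
Step 4: Final sum = 2.85 + 36 = 38.85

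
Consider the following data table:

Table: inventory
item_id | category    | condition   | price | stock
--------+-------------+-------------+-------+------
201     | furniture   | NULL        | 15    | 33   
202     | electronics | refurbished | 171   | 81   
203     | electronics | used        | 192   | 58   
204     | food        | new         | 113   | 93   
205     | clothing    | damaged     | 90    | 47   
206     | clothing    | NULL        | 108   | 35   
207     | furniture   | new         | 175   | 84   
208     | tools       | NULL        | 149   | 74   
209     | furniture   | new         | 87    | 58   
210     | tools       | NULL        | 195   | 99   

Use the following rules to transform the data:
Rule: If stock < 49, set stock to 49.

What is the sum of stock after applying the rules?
694

Step 1: 3 records have stock < 49
Step 2: These records originally summed to 115
Step 3: After setting to minimum: 3 × 49 = 147
Step 4: Unaffected records sum: 547
Step 5: Final sum = 147 + 547 = 694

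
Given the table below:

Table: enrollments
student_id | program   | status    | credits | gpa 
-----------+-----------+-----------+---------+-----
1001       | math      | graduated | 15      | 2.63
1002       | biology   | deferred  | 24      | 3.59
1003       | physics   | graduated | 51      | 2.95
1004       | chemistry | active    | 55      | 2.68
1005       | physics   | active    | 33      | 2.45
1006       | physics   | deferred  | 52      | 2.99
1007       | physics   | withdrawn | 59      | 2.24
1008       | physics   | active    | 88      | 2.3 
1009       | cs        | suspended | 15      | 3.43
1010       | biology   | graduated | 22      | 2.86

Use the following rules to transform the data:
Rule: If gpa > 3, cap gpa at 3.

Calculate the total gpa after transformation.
27.1

Step 1: 2 records have gpa > 3
Step 2: These records originally summed to 7.02
Step 3: After capping: 2 × 3 = 6
Step 4: Unaffected records sum: 21.1
Step 5: Final sum = 6 + 21.1 = 27.1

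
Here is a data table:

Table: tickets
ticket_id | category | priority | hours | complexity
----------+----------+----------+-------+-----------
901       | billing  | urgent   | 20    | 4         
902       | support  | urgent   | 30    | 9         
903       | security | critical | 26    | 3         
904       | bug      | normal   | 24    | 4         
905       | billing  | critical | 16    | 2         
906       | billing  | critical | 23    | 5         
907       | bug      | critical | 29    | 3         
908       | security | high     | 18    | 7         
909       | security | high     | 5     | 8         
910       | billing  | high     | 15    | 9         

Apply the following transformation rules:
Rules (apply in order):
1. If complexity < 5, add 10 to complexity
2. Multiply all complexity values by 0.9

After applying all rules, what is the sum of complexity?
93.6

Step 1: Apply Rule 1 - Add 10 to records with complexity < 5
  - 5 records affected: 16 + (5 × 10) = 66
  - Unaffected records: 38
  - Sum after Rule 1: 104
Step 2: Apply Rule 2 - Multiply all by 0.9
  - 104 × 0.9 = 93.6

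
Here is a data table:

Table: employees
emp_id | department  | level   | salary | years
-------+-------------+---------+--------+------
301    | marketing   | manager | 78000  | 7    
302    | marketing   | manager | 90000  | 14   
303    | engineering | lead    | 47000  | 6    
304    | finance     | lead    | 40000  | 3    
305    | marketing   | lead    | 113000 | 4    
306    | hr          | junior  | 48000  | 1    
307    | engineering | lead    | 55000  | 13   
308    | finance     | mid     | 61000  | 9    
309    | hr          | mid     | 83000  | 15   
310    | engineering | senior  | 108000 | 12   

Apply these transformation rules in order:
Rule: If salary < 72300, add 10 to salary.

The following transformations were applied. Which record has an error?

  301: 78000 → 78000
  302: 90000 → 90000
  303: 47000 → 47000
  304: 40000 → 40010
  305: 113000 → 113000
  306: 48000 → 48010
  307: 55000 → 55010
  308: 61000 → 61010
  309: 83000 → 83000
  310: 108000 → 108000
Record 303 has an error. The correct transformed value should be 47010, not 47000.

Step 1: Check each record against the rule
Step 2: Record 303 has salary = 47000
Step 3: Since 47000 < 72300, the bonus should have been applied
Step 4: Correct value = 47010, but claimed value = 47000
Conclusion: Record 303 has the error.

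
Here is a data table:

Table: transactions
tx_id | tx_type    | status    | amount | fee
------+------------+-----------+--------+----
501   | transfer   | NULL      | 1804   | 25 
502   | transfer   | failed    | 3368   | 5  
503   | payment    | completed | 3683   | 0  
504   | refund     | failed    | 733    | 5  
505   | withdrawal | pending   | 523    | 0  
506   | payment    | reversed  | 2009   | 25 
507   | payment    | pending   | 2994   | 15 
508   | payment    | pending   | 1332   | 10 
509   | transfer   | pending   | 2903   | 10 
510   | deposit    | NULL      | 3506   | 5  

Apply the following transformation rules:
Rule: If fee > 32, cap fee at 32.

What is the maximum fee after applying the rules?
25

Step 1: Original maximum fee = 25
Step 2: Check cap of 32 against maximum
Step 3: No records exceed the cap (max 25 <= cap 32), so no capping applies
Step 4: Maximum after transformation = 25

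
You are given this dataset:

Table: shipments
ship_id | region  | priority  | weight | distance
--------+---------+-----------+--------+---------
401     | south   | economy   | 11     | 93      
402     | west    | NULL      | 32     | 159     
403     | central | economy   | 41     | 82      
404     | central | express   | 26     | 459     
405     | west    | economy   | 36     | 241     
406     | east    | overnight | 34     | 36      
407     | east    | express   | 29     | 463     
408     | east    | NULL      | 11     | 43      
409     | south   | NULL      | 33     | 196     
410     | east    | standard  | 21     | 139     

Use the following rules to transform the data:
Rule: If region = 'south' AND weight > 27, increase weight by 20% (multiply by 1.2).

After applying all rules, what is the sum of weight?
280.6

Step 1: Find records where region = 'south' AND weight > 27
Step 2: 1 records match, summing to 33
Step 3: After multiplier: 33 × 1.2 = 39.6
Step 4: Unaffected records sum: 241
Step 5: Final sum = 39.6 + 241 = 280.6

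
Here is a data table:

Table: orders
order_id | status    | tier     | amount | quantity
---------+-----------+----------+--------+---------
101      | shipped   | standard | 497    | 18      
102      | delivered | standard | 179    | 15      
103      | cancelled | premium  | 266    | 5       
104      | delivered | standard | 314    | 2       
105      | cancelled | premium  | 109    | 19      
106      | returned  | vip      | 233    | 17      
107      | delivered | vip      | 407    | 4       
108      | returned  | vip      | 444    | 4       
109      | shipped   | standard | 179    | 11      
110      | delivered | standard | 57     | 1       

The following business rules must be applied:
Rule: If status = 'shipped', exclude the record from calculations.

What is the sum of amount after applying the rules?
2009

Step 1: Identify records where status = 'shipped'
Step 2: The excluded records sum to 676
Step 3: Original total amount = 2685
Step 4: Remaining total = 2685 - 676 = 2009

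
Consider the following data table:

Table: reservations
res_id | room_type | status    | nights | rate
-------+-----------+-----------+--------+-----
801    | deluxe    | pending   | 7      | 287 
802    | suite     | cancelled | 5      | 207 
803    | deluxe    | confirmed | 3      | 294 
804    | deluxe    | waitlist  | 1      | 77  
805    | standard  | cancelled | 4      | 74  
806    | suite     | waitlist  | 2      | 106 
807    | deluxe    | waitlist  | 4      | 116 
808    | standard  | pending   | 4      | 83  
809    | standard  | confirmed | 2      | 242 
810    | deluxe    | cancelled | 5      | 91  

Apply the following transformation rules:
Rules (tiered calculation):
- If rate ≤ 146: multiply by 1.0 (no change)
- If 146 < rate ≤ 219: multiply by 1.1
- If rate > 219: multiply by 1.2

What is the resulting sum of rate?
1762.3

Step 1: Tier 1 (rate ≤ 146): 6 records, sum = 547 × 1.0 = 547.0
Step 2: Tier 2 (146 < rate ≤ 219): 1 records, sum = 207 × 1.1 = 227.7
Step 3: Tier 3 (rate > 219): 3 records, sum = 823 × 1.2 = 987.6
Step 4: Final sum = 547.0 + 227.7 + 987.6 = 1762.3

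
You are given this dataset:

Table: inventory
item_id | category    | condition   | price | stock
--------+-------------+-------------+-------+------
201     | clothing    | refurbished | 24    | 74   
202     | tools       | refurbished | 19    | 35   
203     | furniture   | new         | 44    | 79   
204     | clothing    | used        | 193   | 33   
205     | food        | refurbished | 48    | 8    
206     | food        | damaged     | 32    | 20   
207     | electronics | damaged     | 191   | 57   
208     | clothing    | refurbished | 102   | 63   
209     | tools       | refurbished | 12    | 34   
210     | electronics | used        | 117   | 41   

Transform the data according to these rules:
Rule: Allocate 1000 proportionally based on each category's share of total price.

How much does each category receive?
clothing: 407.93, electronics: 393.86, food: 102.3, furniture: 56.27, tools: 39.64

Step 1: Calculate total price = 782
Step 2: Calculate each category's proportion:
  clothing: 319/782 = 40.79% → 407.93
  electronics: 308/782 = 39.39% → 393.86
  food: 80/782 = 10.23% → 102.3
  furniture: 44/782 = 5.63% → 56.27
  tools: 31/782 = 3.96% → 39.64
Step 3: Verify: sum of allocations ≈ 1000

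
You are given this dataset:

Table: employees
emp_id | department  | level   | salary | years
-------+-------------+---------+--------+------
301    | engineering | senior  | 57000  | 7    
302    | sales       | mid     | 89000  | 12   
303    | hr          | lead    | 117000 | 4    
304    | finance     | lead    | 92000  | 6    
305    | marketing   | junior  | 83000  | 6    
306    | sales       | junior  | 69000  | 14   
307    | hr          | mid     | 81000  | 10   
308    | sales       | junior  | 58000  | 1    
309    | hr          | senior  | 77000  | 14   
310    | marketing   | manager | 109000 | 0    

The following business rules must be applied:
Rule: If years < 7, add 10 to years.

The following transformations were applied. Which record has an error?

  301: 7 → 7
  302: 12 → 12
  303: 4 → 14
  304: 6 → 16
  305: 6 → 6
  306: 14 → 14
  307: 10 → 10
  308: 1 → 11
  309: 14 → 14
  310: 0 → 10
Record 305 has an error. The correct transformed value should be 16, not 6.

Step 1: Check each record against the rule
Step 2: Record 305 has years = 6
Step 3: Since 6 < 7, the bonus should have been applied
Step 4: Correct value = 16, but claimed value = 6
Conclusion: Record 305 has the error.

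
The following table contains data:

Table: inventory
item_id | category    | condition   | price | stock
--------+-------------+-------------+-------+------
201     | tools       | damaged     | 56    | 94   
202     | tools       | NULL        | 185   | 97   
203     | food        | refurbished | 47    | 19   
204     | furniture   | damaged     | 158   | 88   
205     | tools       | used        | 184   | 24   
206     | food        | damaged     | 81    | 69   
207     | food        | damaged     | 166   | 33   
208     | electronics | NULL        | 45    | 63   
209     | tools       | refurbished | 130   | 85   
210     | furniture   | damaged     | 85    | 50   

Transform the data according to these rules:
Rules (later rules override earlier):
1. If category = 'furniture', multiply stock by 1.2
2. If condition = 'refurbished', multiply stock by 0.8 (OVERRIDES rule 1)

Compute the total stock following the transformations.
628.8

Step 1: Rule 2 takes priority for records with condition = 'refurbished'
  - 2 records: 104 × 0.8 = 83.2
Step 2: Rule 1 applies to remaining records with category = 'furniture'
  - 2 records: 138 × 1.2 = 165.6
Step 3: Other records unchanged: 380
Step 4: Final sum = 83.2 + 165.6 + 380 = 628.8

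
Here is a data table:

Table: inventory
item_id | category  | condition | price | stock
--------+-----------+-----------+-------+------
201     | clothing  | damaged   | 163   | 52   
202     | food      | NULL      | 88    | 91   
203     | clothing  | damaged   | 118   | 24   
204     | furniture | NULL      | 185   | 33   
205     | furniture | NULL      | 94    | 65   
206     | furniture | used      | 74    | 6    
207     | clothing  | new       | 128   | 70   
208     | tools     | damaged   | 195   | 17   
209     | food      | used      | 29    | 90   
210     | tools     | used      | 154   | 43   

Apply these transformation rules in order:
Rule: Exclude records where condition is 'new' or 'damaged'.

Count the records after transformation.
6

Step 1: Count records to exclude
  - 1 (new) + 3 (damaged) = 4 records
Step 2: Total records: 10
Step 3: Remaining = 10 - 4 = 6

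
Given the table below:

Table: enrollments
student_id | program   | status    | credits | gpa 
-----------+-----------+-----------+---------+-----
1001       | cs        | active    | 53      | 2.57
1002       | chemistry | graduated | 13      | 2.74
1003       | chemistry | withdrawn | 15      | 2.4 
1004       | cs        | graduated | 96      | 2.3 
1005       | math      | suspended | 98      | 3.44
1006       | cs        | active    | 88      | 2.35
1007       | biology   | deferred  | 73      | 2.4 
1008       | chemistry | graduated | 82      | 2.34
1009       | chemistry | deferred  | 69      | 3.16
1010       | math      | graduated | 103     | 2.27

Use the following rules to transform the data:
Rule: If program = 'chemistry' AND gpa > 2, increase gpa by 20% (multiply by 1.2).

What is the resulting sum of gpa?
28.1

Step 1: Find records where program = 'chemistry' AND gpa > 2
Step 2: 4 records match, summing to 10.64
Step 3: After multiplier: 10.64 × 1.2 = 12.77
Step 4: Unaffected records sum: 15.33
Step 5: Final sum = 12.77 + 15.33 = 28.1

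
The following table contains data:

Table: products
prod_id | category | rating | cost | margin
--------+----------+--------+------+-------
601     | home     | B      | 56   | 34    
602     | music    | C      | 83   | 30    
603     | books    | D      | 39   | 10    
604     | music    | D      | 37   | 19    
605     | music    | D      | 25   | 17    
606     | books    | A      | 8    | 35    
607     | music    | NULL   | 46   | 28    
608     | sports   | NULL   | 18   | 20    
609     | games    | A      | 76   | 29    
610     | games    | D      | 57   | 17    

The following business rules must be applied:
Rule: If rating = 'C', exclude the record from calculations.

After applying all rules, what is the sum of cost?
362

Step 1: Identify records where rating = 'C'
Step 2: The excluded records sum to 83
Step 3: Original total cost = 445
Step 4: Remaining total = 445 - 83 = 362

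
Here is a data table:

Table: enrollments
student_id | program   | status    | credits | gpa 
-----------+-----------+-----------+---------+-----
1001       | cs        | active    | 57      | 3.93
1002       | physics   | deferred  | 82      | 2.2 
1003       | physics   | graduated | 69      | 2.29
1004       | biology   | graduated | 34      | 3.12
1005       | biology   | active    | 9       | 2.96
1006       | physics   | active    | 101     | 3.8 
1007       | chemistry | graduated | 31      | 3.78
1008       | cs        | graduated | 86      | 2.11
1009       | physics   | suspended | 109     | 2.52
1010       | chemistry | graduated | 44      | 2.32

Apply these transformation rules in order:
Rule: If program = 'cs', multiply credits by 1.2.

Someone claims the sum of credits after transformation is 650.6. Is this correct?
Yes, the result is correct.

Step 1: Calculate the correct sum after transformation
Step 2: Apply multiplier 1.2 to records where program = 'cs'
Step 3: Correct result = 650.6
Step 4: Claimed result = 650.6
Step 5: 650.6 = 650.6 ✓
Conclusion: The claimed result is correct.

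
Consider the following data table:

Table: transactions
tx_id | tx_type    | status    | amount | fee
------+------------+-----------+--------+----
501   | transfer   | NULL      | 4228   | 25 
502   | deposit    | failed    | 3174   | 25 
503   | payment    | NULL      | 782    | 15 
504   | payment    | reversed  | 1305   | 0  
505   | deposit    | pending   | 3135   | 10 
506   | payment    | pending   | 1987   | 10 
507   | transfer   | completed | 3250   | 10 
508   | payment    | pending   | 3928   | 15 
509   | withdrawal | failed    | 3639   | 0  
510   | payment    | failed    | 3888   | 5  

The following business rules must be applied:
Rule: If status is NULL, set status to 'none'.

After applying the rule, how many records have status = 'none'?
2

Step 1: Count records where status IS NULL
Step 2: Found 2 records with NULL status
Step 3: These records will have status set to 'none'
Step 4: Records already having status = 'none': 0
Step 5: Answer: 2 + 0 = 2 records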